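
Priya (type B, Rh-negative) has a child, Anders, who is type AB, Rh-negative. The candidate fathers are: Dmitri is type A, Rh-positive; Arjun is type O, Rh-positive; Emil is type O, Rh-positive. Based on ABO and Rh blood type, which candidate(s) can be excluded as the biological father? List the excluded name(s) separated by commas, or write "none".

Arjun, Emil

A candidate is excluded only if no genotype consistent with his phenotype could produce a type AB, Rh-negative child with a type B, Rh-negative mother.
Arjun (type O, Rh+): no genotype consistent with that phenotype can produce a type-AB Rh- child with a type-B mother.
Emil (type O, Rh+): no genotype consistent with that phenotype can produce a type-AB Rh- child with a type-B mother.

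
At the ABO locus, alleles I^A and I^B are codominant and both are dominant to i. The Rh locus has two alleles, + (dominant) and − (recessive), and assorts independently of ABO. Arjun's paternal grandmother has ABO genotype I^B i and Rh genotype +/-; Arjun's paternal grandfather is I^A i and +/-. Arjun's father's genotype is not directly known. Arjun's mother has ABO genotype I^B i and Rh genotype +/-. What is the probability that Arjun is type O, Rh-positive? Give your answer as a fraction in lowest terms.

3/16

Arjun's father's ABO genotype from I^B i × I^A i: 1/4 I^A I^B, 1/4 I^A i, 1/4 I^B i, 1/4 i i.
Crossing each possibility with the mother I^B i and summing P(type O): 1/4·0 + 1/4·1/4 + 1/4·1/4 + 1/4·1/2 = 1/4.
Similarly for Rh via the father's Rh distribution: P(Rh+) = 3/4.
Independent loci: 1/4 × 3/4 = 3/16.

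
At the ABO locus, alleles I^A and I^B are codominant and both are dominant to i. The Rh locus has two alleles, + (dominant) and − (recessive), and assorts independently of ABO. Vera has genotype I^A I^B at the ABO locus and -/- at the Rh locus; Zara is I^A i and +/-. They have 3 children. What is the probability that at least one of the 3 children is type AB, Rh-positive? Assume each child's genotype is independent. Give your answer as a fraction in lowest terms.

169/512

ABO cross I^A I^B × I^A i → 1/2 A, 1/4 B, 1/4 AB.
Rh cross -/- × +/- → 1/2 Rh+, 1/2 Rh-; so P(type AB, Rh-positive) = 1/4 × 1/2 = 1/8 per child.
P(none) = (7/8)^3 = 343/512; P(at least one) = 1 − 343/512 = 169/512.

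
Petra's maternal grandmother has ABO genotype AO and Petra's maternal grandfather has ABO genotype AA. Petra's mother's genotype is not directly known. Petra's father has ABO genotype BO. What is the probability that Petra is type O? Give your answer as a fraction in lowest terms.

1/8

Petra's mother's ABO genotype from AO × AA: 1/2 AA, 1/2 AO.
Crossing each possibility with the father BO and summing P(type O): 1/2·0 + 1/2·1/4 = 1/8.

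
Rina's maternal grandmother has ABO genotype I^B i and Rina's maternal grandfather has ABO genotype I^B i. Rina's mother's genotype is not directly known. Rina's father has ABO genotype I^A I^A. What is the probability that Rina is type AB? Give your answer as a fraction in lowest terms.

1/2

Rina's mother's ABO genotype from I^B i × I^B i: 1/4 I^B I^B, 1/2 I^B i, 1/4 i i.
Crossing each possibility with the father I^A I^A and summing P(type AB): 1/4·1 + 1/2·1/2 + 1/4·0 = 1/2.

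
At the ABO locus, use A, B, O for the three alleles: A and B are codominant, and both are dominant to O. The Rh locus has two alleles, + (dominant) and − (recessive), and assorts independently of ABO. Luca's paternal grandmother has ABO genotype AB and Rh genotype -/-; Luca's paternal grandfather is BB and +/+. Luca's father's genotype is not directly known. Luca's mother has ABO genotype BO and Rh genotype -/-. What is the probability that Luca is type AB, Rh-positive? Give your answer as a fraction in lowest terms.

Luca's father's ABO genotype from AB × BB: 1/2 AB, 1/2 BB.
Crossing each possibility with the mother BO and summing P(type AB): 1/2·1/4 + 1/2·0 = 1/8.
Similarly for Rh via the father's Rh distribution: P(Rh+) = 1/2.
Independent loci: 1/8 × 1/2 = 1/16.

1/16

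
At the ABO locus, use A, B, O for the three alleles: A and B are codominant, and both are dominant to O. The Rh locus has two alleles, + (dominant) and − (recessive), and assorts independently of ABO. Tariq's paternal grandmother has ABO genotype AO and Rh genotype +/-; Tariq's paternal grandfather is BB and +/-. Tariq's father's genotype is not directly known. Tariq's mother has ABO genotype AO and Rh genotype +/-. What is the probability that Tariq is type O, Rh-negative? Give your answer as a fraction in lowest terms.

1/32

Tariq's father's ABO genotype from AO × BB: 1/2 AB, 1/2 BO.
Crossing each possibility with the mother AO and summing P(type O): 1/2·0 + 1/2·1/4 = 1/8.
Similarly for Rh via the father's Rh distribution: P(Rh-) = 1/4.
Independent loci: 1/8 × 1/4 = 1/32.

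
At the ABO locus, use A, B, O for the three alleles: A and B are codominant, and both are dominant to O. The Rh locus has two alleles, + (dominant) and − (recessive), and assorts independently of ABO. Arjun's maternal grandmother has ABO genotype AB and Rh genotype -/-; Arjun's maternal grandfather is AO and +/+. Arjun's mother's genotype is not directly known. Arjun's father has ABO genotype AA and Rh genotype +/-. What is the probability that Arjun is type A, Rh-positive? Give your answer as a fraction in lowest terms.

Arjun's mother's ABO genotype from AB × AO: 1/4 AA, 1/4 AB, 1/4 AO, 1/4 BO.
Crossing each possibility with the father AA and summing P(type A): 1/4·1 + 1/4·1/2 + 1/4·1 + 1/4·1/2 = 3/4.
Similarly for Rh via the mother's Rh distribution: P(Rh+) = 3/4.
Independent loci: 3/4 × 3/4 = 9/16.

9/16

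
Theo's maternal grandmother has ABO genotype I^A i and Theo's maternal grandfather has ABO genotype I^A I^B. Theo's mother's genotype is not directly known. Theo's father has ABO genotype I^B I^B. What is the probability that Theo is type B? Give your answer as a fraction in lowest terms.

1/2

Theo's mother's ABO genotype from I^A i × I^A I^B: 1/4 I^A I^A, 1/4 I^A I^B, 1/4 I^A i, 1/4 I^B i.
Crossing each possibility with the father I^B I^B and summing P(type B): 1/4·0 + 1/4·1/2 + 1/4·1/2 + 1/4·1 = 1/2.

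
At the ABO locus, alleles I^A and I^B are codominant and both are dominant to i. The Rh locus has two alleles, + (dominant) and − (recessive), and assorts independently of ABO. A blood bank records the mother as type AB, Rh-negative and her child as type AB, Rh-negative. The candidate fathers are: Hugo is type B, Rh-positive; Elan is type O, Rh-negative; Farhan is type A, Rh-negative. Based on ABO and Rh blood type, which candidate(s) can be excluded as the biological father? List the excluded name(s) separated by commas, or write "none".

A candidate is excluded only if no genotype consistent with his phenotype could produce a type AB, Rh-negative child with a type AB, Rh-negative mother.
Elan (type O, Rh-): no genotype consistent with that phenotype can produce a type-AB Rh- child with a type-AB mother.

Elan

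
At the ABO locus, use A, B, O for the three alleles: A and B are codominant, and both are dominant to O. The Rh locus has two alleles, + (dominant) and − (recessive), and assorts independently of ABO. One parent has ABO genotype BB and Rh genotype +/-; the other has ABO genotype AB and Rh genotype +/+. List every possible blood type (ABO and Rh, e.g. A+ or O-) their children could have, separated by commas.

B+, AB+

Gametes from BB × AB give offspring ABO genotypes AB, BB, i.e. phenotypes B, AB.
Rh cross +/- × +/+ → phenotypes Rh+.
Combining independently: B+, AB+.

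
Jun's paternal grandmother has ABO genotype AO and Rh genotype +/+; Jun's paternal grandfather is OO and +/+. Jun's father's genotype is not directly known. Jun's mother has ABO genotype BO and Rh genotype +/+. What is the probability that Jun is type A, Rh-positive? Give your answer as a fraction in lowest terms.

Jun's father's ABO genotype from AO × OO: 1/2 AO, 1/2 OO.
Crossing each possibility with the mother BO and summing P(type A): 1/2·1/4 + 1/2·0 = 1/8.
Similarly for Rh via the father's Rh distribution: P(Rh+) = 1.
Independent loci: 1/8 × 1 = 1/8.

1/8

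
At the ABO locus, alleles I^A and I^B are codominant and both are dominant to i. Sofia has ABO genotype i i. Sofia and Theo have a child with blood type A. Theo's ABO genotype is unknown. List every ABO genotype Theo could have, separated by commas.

I^A I^A, I^A I^B, I^A i

For each candidate genotype of Theo, check whether crossing it with i i can produce every observed child phenotype.
  I^A I^A → possible child types {A} ✓
  I^A I^B → possible child types {A, B} ✓
  I^A i → possible child types {O, A} ✓
  I^B I^B → possible child types {B} ✗
  I^B i → possible child types {O, B} ✗
  i i → possible child types {O} ✗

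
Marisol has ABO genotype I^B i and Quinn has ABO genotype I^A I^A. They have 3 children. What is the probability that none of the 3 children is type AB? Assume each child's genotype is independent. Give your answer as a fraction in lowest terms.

ABO cross I^B i × I^A I^A → 1/2 A, 1/2 AB.
So P(type AB) = 1/2 per child.
P(not type AB) = 1/2 for one child; (1/2)^3 = 1/8.

1/8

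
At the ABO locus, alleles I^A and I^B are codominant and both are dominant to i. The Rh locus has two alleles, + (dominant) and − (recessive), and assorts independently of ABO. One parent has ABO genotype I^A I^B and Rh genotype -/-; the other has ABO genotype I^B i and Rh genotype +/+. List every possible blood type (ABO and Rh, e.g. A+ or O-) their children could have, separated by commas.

Gametes from I^A I^B × I^B i give offspring ABO genotypes I^A I^B, I^A i, I^B I^B, I^B i, i.e. phenotypes A, B, AB.
Rh cross -/- × +/+ → phenotypes Rh+.
Combining independently: A+, B+, AB+.

A+, B+, AB+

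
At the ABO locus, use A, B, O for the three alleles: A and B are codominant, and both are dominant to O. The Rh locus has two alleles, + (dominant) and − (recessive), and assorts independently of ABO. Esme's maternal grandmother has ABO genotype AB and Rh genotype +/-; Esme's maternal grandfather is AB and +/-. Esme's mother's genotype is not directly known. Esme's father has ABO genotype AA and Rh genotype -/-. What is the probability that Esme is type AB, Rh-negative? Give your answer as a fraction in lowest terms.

1/4

Esme's mother's ABO genotype from AB × AB: 1/4 AA, 1/2 AB, 1/4 BB.
Crossing each possibility with the father AA and summing P(type AB): 1/4·0 + 1/2·1/2 + 1/4·1 = 1/2.
Similarly for Rh via the mother's Rh distribution: P(Rh-) = 1/2.
Independent loci: 1/2 × 1/2 = 1/4.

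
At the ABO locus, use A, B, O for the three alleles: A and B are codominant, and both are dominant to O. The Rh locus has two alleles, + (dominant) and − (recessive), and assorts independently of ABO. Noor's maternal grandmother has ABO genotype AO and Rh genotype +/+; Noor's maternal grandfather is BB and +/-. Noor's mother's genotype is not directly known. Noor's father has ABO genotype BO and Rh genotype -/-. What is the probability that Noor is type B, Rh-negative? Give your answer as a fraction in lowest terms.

Noor's mother's ABO genotype from AO × BB: 1/2 AB, 1/2 BO.
Crossing each possibility with the father BO and summing P(type B): 1/2·1/2 + 1/2·3/4 = 5/8.
Similarly for Rh via the mother's Rh distribution: P(Rh-) = 1/4.
Independent loci: 5/8 × 1/4 = 5/32.

5/32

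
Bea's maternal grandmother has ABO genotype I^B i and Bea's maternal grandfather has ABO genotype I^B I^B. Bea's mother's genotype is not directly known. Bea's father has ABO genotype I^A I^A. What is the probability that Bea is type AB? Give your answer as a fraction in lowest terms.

Bea's mother's ABO genotype from I^B i × I^B I^B: 1/2 I^B I^B, 1/2 I^B i.
Crossing each possibility with the father I^A I^A and summing P(type AB): 1/2·1 + 1/2·1/2 = 3/4.

3/4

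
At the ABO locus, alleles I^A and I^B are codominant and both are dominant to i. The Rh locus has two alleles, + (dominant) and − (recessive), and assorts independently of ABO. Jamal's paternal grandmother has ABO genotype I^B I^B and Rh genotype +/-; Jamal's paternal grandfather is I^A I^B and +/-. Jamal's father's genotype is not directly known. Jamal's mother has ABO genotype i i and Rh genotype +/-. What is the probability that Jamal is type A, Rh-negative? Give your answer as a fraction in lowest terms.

1/16

Jamal's father's ABO genotype from I^B I^B × I^A I^B: 1/2 I^A I^B, 1/2 I^B I^B.
Crossing each possibility with the mother i i and summing P(type A): 1/2·1/2 + 1/2·0 = 1/4.
Similarly for Rh via the father's Rh distribution: P(Rh-) = 1/4.
Independent loci: 1/4 × 1/4 = 1/16.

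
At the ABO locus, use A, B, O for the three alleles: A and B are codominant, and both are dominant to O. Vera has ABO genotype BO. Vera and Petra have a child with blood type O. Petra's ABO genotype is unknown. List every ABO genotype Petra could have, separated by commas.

AO, BO, OO

For each candidate genotype of Petra, check whether crossing it with BO can produce every observed child phenotype.
  AA → possible child types {A, AB} ✗
  AB → possible child types {A, B, AB} ✗
  AO → possible child types {O, A, B, AB} ✓
  BB → possible child types {B} ✗
  BO → possible child types {O, B} ✓
  OO → possible child types {O, B} ✓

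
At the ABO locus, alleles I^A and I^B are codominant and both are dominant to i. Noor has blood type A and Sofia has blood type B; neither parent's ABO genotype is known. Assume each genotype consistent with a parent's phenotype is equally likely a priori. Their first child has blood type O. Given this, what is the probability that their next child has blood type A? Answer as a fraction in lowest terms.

Possible genotypes: Noor ∈ {I^A I^A, I^A i}; Sofia ∈ {I^B I^B, I^B i}.
Weight each parental genotype pair by prior × P(type-O child):
  I^A i × I^B i: posterior weight 1; P(next child type A) = 1/4.
Weighted sum = 1/4.

1/4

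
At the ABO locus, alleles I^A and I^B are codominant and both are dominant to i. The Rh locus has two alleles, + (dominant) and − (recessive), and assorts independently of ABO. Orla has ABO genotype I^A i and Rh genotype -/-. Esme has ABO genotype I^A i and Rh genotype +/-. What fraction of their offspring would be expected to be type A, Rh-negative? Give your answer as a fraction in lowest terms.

3/8

ABO cross I^A i × I^A i → offspring phenotypes: 1/4 O, 3/4 A.
Rh cross -/- × +/- → 1/2 Rh+, 1/2 Rh-.
Independent loci: P(type A, Rh-negative) = 3/4 × 1/2 = 3/8.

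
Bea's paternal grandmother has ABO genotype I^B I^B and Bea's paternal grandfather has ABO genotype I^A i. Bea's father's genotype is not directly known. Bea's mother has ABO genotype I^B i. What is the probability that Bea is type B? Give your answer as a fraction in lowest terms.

5/8

Bea's father's ABO genotype from I^B I^B × I^A i: 1/2 I^A I^B, 1/2 I^B i.
Crossing each possibility with the mother I^B i and summing P(type B): 1/2·1/2 + 1/2·3/4 = 5/8.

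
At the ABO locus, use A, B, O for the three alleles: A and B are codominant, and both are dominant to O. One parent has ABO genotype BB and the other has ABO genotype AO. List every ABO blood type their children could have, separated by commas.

B, AB

Gametes from BB × AO give offspring ABO genotypes AB, BO, i.e. phenotypes B, AB.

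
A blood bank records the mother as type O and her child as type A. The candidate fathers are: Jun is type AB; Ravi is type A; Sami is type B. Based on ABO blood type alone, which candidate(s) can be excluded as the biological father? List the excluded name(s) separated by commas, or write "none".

Sami

A candidate is excluded only if no genotype consistent with his phenotype could produce a type A child with a type O mother.
Sami (type B): no genotype consistent with that phenotype can produce a type-A child with a type-O mother.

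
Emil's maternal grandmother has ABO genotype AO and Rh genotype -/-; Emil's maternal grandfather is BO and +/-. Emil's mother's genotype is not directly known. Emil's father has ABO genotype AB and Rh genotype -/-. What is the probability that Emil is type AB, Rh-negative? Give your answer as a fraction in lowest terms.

Emil's mother's ABO genotype from AO × BO: 1/4 AB, 1/4 AO, 1/4 BO, 1/4 OO.
Crossing each possibility with the father AB and summing P(type AB): 1/4·1/2 + 1/4·1/4 + 1/4·1/4 + 1/4·0 = 1/4.
Similarly for Rh via the mother's Rh distribution: P(Rh-) = 3/4.
Independent loci: 1/4 × 3/4 = 3/16.

3/16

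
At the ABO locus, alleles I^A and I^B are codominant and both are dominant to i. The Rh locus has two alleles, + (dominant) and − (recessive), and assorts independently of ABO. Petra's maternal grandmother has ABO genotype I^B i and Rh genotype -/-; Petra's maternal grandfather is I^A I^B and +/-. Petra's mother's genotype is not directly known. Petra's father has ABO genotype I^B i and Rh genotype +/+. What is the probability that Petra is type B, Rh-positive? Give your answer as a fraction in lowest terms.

5/8

Petra's mother's ABO genotype from I^B i × I^A I^B: 1/4 I^A I^B, 1/4 I^A i, 1/4 I^B I^B, 1/4 I^B i.
Crossing each possibility with the father I^B i and summing P(type B): 1/4·1/2 + 1/4·1/4 + 1/4·1 + 1/4·3/4 = 5/8.
Similarly for Rh via the mother's Rh distribution: P(Rh+) = 1.
Independent loci: 5/8 × 1 = 5/8.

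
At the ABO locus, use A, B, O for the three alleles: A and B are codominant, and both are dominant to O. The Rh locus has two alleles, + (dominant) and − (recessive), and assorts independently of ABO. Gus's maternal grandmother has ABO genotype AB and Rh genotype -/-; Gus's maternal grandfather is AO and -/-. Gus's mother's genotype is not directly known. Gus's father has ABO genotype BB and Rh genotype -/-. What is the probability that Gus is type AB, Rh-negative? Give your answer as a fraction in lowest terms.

Gus's mother's ABO genotype from AB × AO: 1/4 AA, 1/4 AB, 1/4 AO, 1/4 BO.
Crossing each possibility with the father BB and summing P(type AB): 1/4·1 + 1/4·1/2 + 1/4·1/2 + 1/4·0 = 1/2.
Similarly for Rh via the mother's Rh distribution: P(Rh-) = 1.
Independent loci: 1/2 × 1 = 1/2.

1/2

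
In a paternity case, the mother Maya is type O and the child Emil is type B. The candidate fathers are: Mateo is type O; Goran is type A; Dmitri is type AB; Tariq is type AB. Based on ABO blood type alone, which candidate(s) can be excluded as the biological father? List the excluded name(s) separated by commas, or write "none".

A candidate is excluded only if no genotype consistent with his phenotype could produce a type B child with a type O mother.
Mateo (type O): no genotype consistent with that phenotype can produce a type-B child with a type-O mother.
Goran (type A): no genotype consistent with that phenotype can produce a type-B child with a type-O mother.

Mateo, Goran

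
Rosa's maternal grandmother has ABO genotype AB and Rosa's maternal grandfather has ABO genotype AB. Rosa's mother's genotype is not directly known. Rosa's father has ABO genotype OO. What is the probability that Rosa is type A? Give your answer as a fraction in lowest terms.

Rosa's mother's ABO genotype from AB × AB: 1/4 AA, 1/2 AB, 1/4 BB.
Crossing each possibility with the father OO and summing P(type A): 1/4·1 + 1/2·1/2 + 1/4·0 = 1/2.

1/2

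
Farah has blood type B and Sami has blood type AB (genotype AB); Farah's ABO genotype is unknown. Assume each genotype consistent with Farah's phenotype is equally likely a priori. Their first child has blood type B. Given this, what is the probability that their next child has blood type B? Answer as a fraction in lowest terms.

Possible genotypes: Farah ∈ {BB, BO}; Sami ∈ {AB}.
Weight each parental genotype pair by prior × P(type-B child):
  BB × AB: posterior weight 1/2; P(next child type B) = 1/2.
  BO × AB: posterior weight 1/2; P(next child type B) = 1/2.
Weighted sum = 1/2.

1/2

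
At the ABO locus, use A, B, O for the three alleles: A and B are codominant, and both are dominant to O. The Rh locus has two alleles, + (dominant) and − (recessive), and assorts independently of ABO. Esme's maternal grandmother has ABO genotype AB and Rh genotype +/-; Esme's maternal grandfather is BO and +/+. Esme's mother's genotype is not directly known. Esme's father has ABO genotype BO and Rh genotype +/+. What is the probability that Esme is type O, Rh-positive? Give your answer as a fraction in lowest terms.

Esme's mother's ABO genotype from AB × BO: 1/4 AB, 1/4 AO, 1/4 BB, 1/4 BO.
Crossing each possibility with the father BO and summing P(type O): 1/4·0 + 1/4·1/4 + 1/4·0 + 1/4·1/4 = 1/8.
Similarly for Rh via the mother's Rh distribution: P(Rh+) = 1.
Independent loci: 1/8 × 1 = 1/8.

1/8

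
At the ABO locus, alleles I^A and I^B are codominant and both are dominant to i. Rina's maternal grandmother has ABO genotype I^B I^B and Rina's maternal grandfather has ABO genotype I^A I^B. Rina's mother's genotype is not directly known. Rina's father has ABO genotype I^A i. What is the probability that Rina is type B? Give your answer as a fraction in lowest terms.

3/8

Rina's mother's ABO genotype from I^B I^B × I^A I^B: 1/2 I^A I^B, 1/2 I^B I^B.
Crossing each possibility with the father I^A i and summing P(type B): 1/2·1/4 + 1/2·1/2 = 3/8.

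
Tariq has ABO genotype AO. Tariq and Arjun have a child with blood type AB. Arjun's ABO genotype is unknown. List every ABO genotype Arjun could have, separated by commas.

AB, BB, BO

For each candidate genotype of Arjun, check whether crossing it with AO can produce every observed child phenotype.
  AA → possible child types {A} ✗
  AB → possible child types {A, B, AB} ✓
  AO → possible child types {O, A} ✗
  BB → possible child types {B, AB} ✓
  BO → possible child types {O, A, B, AB} ✓
  OO → possible child types {O, A} ✗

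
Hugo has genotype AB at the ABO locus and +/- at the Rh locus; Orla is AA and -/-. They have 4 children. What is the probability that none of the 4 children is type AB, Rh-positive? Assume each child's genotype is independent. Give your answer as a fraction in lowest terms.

ABO cross AB × AA → 1/2 A, 1/2 AB.
Rh cross +/- × -/- → 1/2 Rh+, 1/2 Rh-; so P(type AB, Rh-positive) = 1/2 × 1/2 = 1/4 per child.
P(not type AB, Rh-positive) = 3/4 for one child; (3/4)^4 = 81/256.

81/256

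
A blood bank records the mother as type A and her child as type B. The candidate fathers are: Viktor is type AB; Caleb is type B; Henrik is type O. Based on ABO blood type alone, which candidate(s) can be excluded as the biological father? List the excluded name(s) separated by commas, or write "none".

Henrik

A candidate is excluded only if no genotype consistent with his phenotype could produce a type B child with a type A mother.
Henrik (type O): no genotype consistent with that phenotype can produce a type-B child with a type-A mother.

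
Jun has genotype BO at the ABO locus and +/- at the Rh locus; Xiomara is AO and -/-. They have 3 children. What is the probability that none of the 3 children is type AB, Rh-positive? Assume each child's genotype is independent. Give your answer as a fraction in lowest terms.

ABO cross BO × AO → 1/4 O, 1/4 A, 1/4 B, 1/4 AB.
Rh cross +/- × -/- → 1/2 Rh+, 1/2 Rh-; so P(type AB, Rh-positive) = 1/4 × 1/2 = 1/8 per child.
P(not type AB, Rh-positive) = 7/8 for one child; (7/8)^3 = 343/512.

343/512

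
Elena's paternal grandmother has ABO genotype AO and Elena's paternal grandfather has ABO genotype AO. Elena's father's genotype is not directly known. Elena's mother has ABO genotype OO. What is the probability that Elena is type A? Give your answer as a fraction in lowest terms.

1/2

Elena's father's ABO genotype from AO × AO: 1/4 AA, 1/2 AO, 1/4 OO.
Crossing each possibility with the mother OO and summing P(type A): 1/4·1 + 1/2·1/2 + 1/4·0 = 1/2.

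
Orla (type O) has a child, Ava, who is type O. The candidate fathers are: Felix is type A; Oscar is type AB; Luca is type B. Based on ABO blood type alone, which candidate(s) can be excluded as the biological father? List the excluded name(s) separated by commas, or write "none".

A candidate is excluded only if no genotype consistent with his phenotype could produce a type O child with a type O mother.
Oscar (type AB): no genotype consistent with that phenotype can produce a type-O child with a type-O mother.

Oscar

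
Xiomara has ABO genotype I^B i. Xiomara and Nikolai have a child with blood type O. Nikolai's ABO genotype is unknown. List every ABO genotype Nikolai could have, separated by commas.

I^A i, I^B i, i i

For each candidate genotype of Nikolai, check whether crossing it with I^B i can produce every observed child phenotype.
  I^A I^A → possible child types {A, AB} ✗
  I^A I^B → possible child types {A, B, AB} ✗
  I^A i → possible child types {O, A, B, AB} ✓
  I^B I^B → possible child types {B} ✗
  I^B i → possible child types {O, B} ✓
  i i → possible child types {O, B} ✓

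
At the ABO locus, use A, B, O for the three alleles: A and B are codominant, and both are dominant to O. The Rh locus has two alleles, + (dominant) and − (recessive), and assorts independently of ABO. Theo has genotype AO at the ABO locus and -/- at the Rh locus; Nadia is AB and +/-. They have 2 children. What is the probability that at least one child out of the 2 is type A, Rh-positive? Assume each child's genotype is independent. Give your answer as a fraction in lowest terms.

7/16

ABO cross AO × AB → 1/2 A, 1/4 B, 1/4 AB.
Rh cross -/- × +/- → 1/2 Rh+, 1/2 Rh-; so P(type A, Rh-positive) = 1/2 × 1/2 = 1/4 per child.
P(none) = (3/4)^2 = 9/16; P(at least one) = 1 − 9/16 = 7/16.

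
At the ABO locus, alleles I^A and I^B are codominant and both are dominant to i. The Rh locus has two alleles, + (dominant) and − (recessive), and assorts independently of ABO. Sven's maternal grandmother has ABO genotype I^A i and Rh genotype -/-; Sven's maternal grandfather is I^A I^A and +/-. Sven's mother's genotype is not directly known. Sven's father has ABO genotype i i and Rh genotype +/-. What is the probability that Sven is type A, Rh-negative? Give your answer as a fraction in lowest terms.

9/32

Sven's mother's ABO genotype from I^A i × I^A I^A: 1/2 I^A I^A, 1/2 I^A i.
Crossing each possibility with the father i i and summing P(type A): 1/2·1 + 1/2·1/2 = 3/4.
Similarly for Rh via the mother's Rh distribution: P(Rh-) = 3/8.
Independent loci: 3/4 × 3/8 = 9/32.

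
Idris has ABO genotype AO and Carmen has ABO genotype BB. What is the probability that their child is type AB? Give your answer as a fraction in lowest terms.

ABO cross AO × BB → offspring phenotypes: 1/2 B, 1/2 AB.
So P(type AB) = 1/2.

1/2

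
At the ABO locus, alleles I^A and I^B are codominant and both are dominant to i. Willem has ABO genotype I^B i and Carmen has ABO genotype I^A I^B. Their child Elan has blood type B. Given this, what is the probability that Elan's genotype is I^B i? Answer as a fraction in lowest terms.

Cross I^B i × I^A I^B → 1/4 I^A I^B, 1/4 I^A i, 1/4 I^B I^B, 1/4 I^B i.
Type-B genotypes among offspring: I^B I^B (1/4), I^B i (1/4); total 1/2.
P(I^B i | type B) = (1/4) / (1/2) = 1/2.

1/2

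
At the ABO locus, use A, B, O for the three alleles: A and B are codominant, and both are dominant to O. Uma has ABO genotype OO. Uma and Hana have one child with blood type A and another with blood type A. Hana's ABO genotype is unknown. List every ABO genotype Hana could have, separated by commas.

For each candidate genotype of Hana, check whether crossing it with OO can produce every observed child phenotype.
  AA → possible child types {A} ✓
  AB → possible child types {A, B} ✓
  AO → possible child types {O, A} ✓
  BB → possible child types {B} ✗
  BO → possible child types {O, B} ✗
  OO → possible child types {O} ✗

AA, AB, AO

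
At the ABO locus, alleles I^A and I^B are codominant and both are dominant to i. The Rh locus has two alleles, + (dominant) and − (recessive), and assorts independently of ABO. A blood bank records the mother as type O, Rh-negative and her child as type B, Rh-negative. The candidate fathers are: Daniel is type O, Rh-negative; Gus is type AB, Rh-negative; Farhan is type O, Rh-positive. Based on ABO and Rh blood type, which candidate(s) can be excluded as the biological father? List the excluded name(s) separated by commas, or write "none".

A candidate is excluded only if no genotype consistent with his phenotype could produce a type B, Rh-negative child with a type O, Rh-negative mother.
Daniel (type O, Rh-): no genotype consistent with that phenotype can produce a type-B Rh- child with a type-O mother.
Farhan (type O, Rh+): no genotype consistent with that phenotype can produce a type-B Rh- child with a type-O mother.

Daniel, Farhan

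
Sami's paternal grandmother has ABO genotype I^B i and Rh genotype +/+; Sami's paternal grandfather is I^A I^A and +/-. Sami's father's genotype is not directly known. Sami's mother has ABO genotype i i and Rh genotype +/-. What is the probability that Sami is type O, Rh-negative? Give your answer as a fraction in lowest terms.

Sami's father's ABO genotype from I^B i × I^A I^A: 1/2 I^A I^B, 1/2 I^A i.
Crossing each possibility with the mother i i and summing P(type O): 1/2·0 + 1/2·1/2 = 1/4.
Similarly for Rh via the father's Rh distribution: P(Rh-) = 1/8.
Independent loci: 1/4 × 1/8 = 1/32.

1/32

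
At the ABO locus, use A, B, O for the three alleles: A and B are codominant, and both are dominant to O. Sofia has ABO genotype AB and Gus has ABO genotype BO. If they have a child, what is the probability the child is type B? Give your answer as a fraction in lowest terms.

ABO cross AB × BO → offspring phenotypes: 1/4 A, 1/2 B, 1/4 AB.
So P(type B) = 1/2.

1/2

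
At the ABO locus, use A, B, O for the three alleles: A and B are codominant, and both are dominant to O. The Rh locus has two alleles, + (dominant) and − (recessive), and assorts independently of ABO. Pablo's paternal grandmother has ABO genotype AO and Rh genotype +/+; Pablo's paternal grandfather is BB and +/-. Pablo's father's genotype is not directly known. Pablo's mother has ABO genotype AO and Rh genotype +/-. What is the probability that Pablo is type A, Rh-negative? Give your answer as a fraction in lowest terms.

Pablo's father's ABO genotype from AO × BB: 1/2 AB, 1/2 BO.
Crossing each possibility with the mother AO and summing P(type A): 1/2·1/2 + 1/2·1/4 = 3/8.
Similarly for Rh via the father's Rh distribution: P(Rh-) = 1/8.
Independent loci: 3/8 × 1/8 = 3/64.

3/64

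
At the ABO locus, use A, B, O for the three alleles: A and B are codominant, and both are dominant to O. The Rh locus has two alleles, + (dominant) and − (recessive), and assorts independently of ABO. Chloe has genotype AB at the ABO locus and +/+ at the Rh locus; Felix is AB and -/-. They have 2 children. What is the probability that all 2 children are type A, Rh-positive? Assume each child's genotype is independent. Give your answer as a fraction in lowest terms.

ABO cross AB × AB → 1/4 A, 1/4 B, 1/2 AB.
Rh cross +/+ × -/- → 1 Rh+; so P(type A, Rh-positive) = 1/4 × 1 = 1/4 per child.
All 2 independent: (1/4)^2 = 1/16.

1/16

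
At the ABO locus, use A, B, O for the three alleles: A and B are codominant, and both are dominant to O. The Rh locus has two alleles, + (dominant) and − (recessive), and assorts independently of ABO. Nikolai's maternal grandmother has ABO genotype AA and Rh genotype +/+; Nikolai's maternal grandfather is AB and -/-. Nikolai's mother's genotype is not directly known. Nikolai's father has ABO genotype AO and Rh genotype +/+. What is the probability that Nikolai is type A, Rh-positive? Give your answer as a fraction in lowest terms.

3/4

Nikolai's mother's ABO genotype from AA × AB: 1/2 AA, 1/2 AB.
Crossing each possibility with the father AO and summing P(type A): 1/2·1 + 1/2·1/2 = 3/4.
Similarly for Rh via the mother's Rh distribution: P(Rh+) = 1.
Independent loci: 3/4 × 1 = 3/4.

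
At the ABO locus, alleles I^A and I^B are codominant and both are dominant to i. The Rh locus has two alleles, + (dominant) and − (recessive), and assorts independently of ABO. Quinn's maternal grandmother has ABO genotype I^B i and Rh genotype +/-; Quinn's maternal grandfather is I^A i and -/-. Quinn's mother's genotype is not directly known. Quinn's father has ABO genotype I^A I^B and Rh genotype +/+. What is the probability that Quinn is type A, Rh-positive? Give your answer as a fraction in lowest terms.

Quinn's mother's ABO genotype from I^B i × I^A i: 1/4 I^A I^B, 1/4 I^A i, 1/4 I^B i, 1/4 i i.
Crossing each possibility with the father I^A I^B and summing P(type A): 1/4·1/4 + 1/4·1/2 + 1/4·1/4 + 1/4·1/2 = 3/8.
Similarly for Rh via the mother's Rh distribution: P(Rh+) = 1.
Independent loci: 3/8 × 1 = 3/8.

3/8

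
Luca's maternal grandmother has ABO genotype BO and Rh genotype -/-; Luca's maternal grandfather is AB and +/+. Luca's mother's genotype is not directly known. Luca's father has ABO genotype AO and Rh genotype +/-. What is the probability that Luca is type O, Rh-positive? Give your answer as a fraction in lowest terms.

3/32

Luca's mother's ABO genotype from BO × AB: 1/4 AB, 1/4 AO, 1/4 BB, 1/4 BO.
Crossing each possibility with the father AO and summing P(type O): 1/4·0 + 1/4·1/4 + 1/4·0 + 1/4·1/4 = 1/8.
Similarly for Rh via the mother's Rh distribution: P(Rh+) = 3/4.
Independent loci: 1/8 × 3/4 = 3/32.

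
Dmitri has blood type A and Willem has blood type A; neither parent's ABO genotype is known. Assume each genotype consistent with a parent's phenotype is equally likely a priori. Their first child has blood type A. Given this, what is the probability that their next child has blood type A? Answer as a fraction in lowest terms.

19/20

Possible genotypes: Dmitri ∈ {I^A I^A, I^A i}; Willem ∈ {I^A I^A, I^A i}.
Weight each parental genotype pair by prior × P(type-A child):
  I^A I^A × I^A I^A: posterior weight 4/15; P(next child type A) = 1.
  I^A I^A × I^A i: posterior weight 4/15; P(next child type A) = 1.
  I^A i × I^A I^A: posterior weight 4/15; P(next child type A) = 1.
  I^A i × I^A i: posterior weight 1/5; P(next child type A) = 3/4.
Weighted sum = 19/20.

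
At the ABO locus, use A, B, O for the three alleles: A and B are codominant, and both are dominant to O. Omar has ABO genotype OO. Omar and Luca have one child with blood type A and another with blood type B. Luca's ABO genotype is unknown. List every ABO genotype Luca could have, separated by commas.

AB

For each candidate genotype of Luca, check whether crossing it with OO can produce every observed child phenotype.
  AA → possible child types {A} ✗
  AB → possible child types {A, B} ✓
  AO → possible child types {O, A} ✗
  BB → possible child types {B} ✗
  BO → possible child types {O, B} ✗
  OO → possible child types {O} ✗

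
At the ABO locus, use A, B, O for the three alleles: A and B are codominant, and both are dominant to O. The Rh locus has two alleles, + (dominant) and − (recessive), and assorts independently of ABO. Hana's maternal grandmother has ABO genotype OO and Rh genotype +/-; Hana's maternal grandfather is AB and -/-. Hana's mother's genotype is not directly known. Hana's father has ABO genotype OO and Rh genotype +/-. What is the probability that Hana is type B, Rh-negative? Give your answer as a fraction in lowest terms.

3/32

Hana's mother's ABO genotype from OO × AB: 1/2 AO, 1/2 BO.
Crossing each possibility with the father OO and summing P(type B): 1/2·0 + 1/2·1/2 = 1/4.
Similarly for Rh via the mother's Rh distribution: P(Rh-) = 3/8.
Independent loci: 1/4 × 3/8 = 3/32.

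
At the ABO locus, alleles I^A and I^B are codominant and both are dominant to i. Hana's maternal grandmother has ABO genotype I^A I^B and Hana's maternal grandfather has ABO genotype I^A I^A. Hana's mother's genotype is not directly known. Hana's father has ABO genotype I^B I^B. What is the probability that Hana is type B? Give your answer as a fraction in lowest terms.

Hana's mother's ABO genotype from I^A I^B × I^A I^A: 1/2 I^A I^A, 1/2 I^A I^B.
Crossing each possibility with the father I^B I^B and summing P(type B): 1/2·0 + 1/2·1/2 = 1/4.

1/4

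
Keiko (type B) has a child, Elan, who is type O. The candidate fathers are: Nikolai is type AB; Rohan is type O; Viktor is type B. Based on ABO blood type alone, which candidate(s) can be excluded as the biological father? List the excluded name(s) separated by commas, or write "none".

Nikolai

A candidate is excluded only if no genotype consistent with his phenotype could produce a type O child with a type B mother.
Nikolai (type AB): no genotype consistent with that phenotype can produce a type-O child with a type-B mother.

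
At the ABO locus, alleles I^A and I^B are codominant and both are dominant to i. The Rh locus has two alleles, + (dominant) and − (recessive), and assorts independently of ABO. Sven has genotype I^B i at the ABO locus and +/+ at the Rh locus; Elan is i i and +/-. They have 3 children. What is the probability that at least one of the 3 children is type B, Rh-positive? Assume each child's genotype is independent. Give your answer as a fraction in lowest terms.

7/8

ABO cross I^B i × i i → 1/2 O, 1/2 B.
Rh cross +/+ × +/- → 1 Rh+; so P(type B, Rh-positive) = 1/2 × 1 = 1/2 per child.
P(none) = (1/2)^3 = 1/8; P(at least one) = 1 − 1/8 = 7/8.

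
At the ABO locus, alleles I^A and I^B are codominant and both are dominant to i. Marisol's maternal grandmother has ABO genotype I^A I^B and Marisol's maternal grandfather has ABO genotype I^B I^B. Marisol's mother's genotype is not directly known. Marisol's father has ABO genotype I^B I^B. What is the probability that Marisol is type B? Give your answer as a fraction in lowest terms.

Marisol's mother's ABO genotype from I^A I^B × I^B I^B: 1/2 I^A I^B, 1/2 I^B I^B.
Crossing each possibility with the father I^B I^B and summing P(type B): 1/2·1/2 + 1/2·1 = 3/4.

3/4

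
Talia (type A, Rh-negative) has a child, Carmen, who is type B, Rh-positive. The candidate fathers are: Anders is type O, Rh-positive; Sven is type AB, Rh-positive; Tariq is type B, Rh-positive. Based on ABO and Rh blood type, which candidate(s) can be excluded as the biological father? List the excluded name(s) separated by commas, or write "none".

A candidate is excluded only if no genotype consistent with his phenotype could produce a type B, Rh-positive child with a type A, Rh-negative mother.
Anders (type O, Rh+): no genotype consistent with that phenotype can produce a type-B Rh+ child with a type-A mother.

Anders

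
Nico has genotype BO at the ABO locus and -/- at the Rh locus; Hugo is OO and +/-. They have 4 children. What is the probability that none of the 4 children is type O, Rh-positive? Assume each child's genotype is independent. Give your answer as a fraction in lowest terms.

81/256

ABO cross BO × OO → 1/2 O, 1/2 B.
Rh cross -/- × +/- → 1/2 Rh+, 1/2 Rh-; so P(type O, Rh-positive) = 1/2 × 1/2 = 1/4 per child.
P(not type O, Rh-positive) = 3/4 for one child; (3/4)^4 = 81/256.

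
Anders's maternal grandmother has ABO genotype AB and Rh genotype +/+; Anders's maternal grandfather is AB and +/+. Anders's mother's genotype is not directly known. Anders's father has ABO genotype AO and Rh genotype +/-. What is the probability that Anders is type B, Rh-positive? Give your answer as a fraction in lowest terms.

1/4

Anders's mother's ABO genotype from AB × AB: 1/4 AA, 1/2 AB, 1/4 BB.
Crossing each possibility with the father AO and summing P(type B): 1/4·0 + 1/2·1/4 + 1/4·1/2 = 1/4.
Similarly for Rh via the mother's Rh distribution: P(Rh+) = 1.
Independent loci: 1/4 × 1 = 1/4.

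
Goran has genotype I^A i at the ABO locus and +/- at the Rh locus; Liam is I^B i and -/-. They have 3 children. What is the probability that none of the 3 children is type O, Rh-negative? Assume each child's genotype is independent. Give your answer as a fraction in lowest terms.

343/512

ABO cross I^A i × I^B i → 1/4 O, 1/4 A, 1/4 B, 1/4 AB.
Rh cross +/- × -/- → 1/2 Rh+, 1/2 Rh-; so P(type O, Rh-negative) = 1/4 × 1/2 = 1/8 per child.
P(not type O, Rh-negative) = 7/8 for one child; (7/8)^3 = 343/512.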